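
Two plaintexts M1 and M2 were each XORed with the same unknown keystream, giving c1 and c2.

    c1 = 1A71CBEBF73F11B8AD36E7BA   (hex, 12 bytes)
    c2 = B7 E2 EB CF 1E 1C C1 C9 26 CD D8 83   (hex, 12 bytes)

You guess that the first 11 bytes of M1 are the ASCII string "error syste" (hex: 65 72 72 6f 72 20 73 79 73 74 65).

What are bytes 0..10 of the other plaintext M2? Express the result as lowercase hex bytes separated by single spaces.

c8 e1 52 4b 9b 03 a3 08 f8 8f 5a

First, c1 ⊕ c2 = (M1 ⊕ K) ⊕ (M2 ⊕ K) = M1 ⊕ M2, so the key drops out. Then M2 = (M1 ⊕ M2) ⊕ M1 over the first 11 bytes.
byte 0: (1a ⊕ b7) ⊕ 65 = ad ⊕ 65 = c8
byte 1: (71 ⊕ e2) ⊕ 72 = 93 ⊕ 72 = e1
byte 2: (cb ⊕ eb) ⊕ 72 = 20 ⊕ 72 = 52
byte 3: (eb ⊕ cf) ⊕ 6f = 24 ⊕ 6f = 4b
byte 4: (f7 ⊕ 1e) ⊕ 72 = e9 ⊕ 72 = 9b
byte 5: (3f ⊕ 1c) ⊕ 20 = 23 ⊕ 20 = 03
byte 6: (11 ⊕ c1) ⊕ 73 = d0 ⊕ 73 = a3
byte 7: (b8 ⊕ c9) ⊕ 79 = 71 ⊕ 79 = 08
byte 8: (ad ⊕ 26) ⊕ 73 = 8b ⊕ 73 = f8
byte 9: (36 ⊕ cd) ⊕ 74 = fb ⊕ 74 = 8f
byte 10: (e7 ⊕ d8) ⊕ 65 = 3f ⊕ 65 = 5a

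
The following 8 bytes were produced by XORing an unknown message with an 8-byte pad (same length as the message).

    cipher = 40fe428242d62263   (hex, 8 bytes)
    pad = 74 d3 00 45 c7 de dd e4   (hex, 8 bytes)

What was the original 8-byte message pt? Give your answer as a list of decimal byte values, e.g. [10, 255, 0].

 64 XOR 116 =  52
254 XOR 211 =  45
 66 XOR   0 =  66
130 XOR  69 = 199
 66 XOR 199 = 133
214 XOR 222 =   8
 34 XOR 221 = 255
 99 XOR 228 = 135

[52, 45, 66, 199, 133, 8, 255, 135]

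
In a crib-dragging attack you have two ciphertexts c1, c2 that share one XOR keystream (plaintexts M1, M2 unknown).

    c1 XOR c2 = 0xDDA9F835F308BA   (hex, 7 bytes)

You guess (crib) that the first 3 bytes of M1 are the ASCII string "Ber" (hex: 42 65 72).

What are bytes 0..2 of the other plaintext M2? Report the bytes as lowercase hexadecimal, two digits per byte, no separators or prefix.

9fcc8a

Since c1 ⊕ c2 = M1 ⊕ M2, XORing with the guessed M1 bytes yields the corresponding M2 bytes: M2 = (c1 ⊕ c2) ⊕ M1.
dd XOR 42 = 9f
a9 XOR 65 = cc
f8 XOR 72 = 8a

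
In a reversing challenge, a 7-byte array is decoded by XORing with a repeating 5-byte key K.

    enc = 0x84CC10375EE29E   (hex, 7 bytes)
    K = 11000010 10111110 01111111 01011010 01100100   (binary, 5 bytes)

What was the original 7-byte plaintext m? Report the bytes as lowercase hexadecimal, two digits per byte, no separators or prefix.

The 5-byte key repeats, so the effective keystream is c2 be 7f 5a 64 c2 be.
byte 0: 84 ⊕ c2 = 46
byte 1: cc ⊕ be = 72
byte 2: 10 ⊕ 7f = 6f
byte 3: 37 ⊕ 5a = 6d
byte 4: 5e ⊕ 64 = 3a
byte 5: e2 ⊕ c2 = 20
byte 6: 9e ⊕ be = 20

46726f6d3a2020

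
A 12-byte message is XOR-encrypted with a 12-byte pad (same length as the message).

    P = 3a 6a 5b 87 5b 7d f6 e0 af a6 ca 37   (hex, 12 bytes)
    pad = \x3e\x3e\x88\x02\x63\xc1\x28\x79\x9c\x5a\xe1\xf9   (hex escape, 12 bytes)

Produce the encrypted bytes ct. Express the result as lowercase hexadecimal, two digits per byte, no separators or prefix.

0454d38538bcde9933fc2bce

byte 0:  58 ⊕  62 =   4
byte 1: 106 ⊕  62 =  84
byte 2:  91 ⊕ 136 = 211
byte 3: 135 ⊕   2 = 133
byte 4:  91 ⊕  99 =  56
byte 5: 125 ⊕ 193 = 188
byte 6: 246 ⊕  40 = 222
byte 7: 224 ⊕ 121 = 153
byte 8: 175 ⊕ 156 =  51
byte 9: 166 ⊕  90 = 252
byte 10: 202 ⊕ 225 =  43
byte 11:  55 ⊕ 249 = 206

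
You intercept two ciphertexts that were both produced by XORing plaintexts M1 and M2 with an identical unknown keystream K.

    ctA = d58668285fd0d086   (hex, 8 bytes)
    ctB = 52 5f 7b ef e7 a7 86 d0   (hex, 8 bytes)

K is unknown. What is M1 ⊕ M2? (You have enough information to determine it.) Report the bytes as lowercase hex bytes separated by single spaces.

ctA ⊕ ctB = (M1 ⊕ K) ⊕ (M2 ⊕ K) = M1 ⊕ M2 — the shared key cancels under XOR.
byte 0: 11010101 ^ 01010010 = 10000111
byte 1: 10000110 ^ 01011111 = 11011001
byte 2: 01101000 ^ 01111011 = 00010011
byte 3: 00101000 ^ 11101111 = 11000111
byte 4: 01011111 ^ 11100111 = 10111000
byte 5: 11010000 ^ 10100111 = 01110111
byte 6: 11010000 ^ 10000110 = 01010110
byte 7: 10000110 ^ 11010000 = 01010110

87 d9 13 c7 b8 77 56 56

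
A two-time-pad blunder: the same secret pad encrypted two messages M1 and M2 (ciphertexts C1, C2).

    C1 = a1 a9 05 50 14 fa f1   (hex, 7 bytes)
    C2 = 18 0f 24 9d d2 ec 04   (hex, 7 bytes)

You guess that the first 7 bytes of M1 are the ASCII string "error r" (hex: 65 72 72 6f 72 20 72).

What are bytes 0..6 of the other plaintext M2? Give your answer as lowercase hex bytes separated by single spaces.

First, C1 ⊕ C2 = (M1 ⊕ K) ⊕ (M2 ⊕ K) = M1 ⊕ M2, so the key drops out. Then M2 = (M1 ⊕ M2) ⊕ M1 over the first 7 bytes.
byte 0: (a1 ⊕ 18) ⊕ 65 = b9 ⊕ 65 = dc
byte 1: (a9 ⊕ 0f) ⊕ 72 = a6 ⊕ 72 = d4
byte 2: (05 ⊕ 24) ⊕ 72 = 21 ⊕ 72 = 53
byte 3: (50 ⊕ 9d) ⊕ 6f = cd ⊕ 6f = a2
byte 4: (14 ⊕ d2) ⊕ 72 = c6 ⊕ 72 = b4
byte 5: (fa ⊕ ec) ⊕ 20 = 16 ⊕ 20 = 36
byte 6: (f1 ⊕ 04) ⊕ 72 = f5 ⊕ 72 = 87

dc d4 53 a2 b4 36 87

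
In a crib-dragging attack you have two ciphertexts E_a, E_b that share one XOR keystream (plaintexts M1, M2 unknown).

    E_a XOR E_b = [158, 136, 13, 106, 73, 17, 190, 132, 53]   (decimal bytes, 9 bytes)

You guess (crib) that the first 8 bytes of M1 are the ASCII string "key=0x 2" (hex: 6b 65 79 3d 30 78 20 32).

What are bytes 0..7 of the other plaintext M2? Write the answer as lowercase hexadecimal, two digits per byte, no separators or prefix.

Since E_a ⊕ E_b = M1 ⊕ M2, XORing with the guessed M1 bytes yields the corresponding M2 bytes: M2 = (E_a ⊕ E_b) ⊕ M1.
10011110 ^ 01101011 = 11110101
10001000 ^ 01100101 = 11101101
00001101 ^ 01111001 = 01110100
01101010 ^ 00111101 = 01010111
01001001 ^ 00110000 = 01111001
00010001 ^ 01111000 = 01101001
10111110 ^ 00100000 = 10011110
10000100 ^ 00110010 = 10110110

f5ed745779699eb6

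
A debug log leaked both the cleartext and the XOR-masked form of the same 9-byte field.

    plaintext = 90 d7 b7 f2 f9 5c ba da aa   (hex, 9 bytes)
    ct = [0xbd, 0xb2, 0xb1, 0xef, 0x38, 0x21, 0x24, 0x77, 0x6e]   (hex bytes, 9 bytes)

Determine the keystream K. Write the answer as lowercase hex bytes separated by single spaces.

Since ct = plaintext ⊕ K, XORing both sides with plaintext gives K = plaintext ⊕ ct.
byte 0: 90 XOR bd = 2d
byte 1: d7 XOR b2 = 65
byte 2: b7 XOR b1 = 06
byte 3: f2 XOR ef = 1d
byte 4: f9 XOR 38 = c1
byte 5: 5c XOR 21 = 7d
byte 6: ba XOR 24 = 9e
byte 7: da XOR 77 = ad
byte 8: aa XOR 6e = c4

2d 65 06 1d c1 7d 9e ad c4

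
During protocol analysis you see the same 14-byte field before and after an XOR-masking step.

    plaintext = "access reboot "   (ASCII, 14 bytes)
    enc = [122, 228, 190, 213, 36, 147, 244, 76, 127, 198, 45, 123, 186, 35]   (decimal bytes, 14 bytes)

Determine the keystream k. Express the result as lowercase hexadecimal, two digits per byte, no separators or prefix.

Since enc = plaintext ⊕ k, XORing both sides with plaintext gives k = plaintext ⊕ enc.
61 XOR 7a = 1b
63 XOR e4 = 87
63 XOR be = dd
65 XOR d5 = b0
73 XOR 24 = 57
73 XOR 93 = e0
20 XOR f4 = d4
72 XOR 4c = 3e
65 XOR 7f = 1a
62 XOR c6 = a4
6f XOR 2d = 42
6f XOR 7b = 14
74 XOR ba = ce
20 XOR 23 = 03

1b87ddb057e0d43e1aa44214ce03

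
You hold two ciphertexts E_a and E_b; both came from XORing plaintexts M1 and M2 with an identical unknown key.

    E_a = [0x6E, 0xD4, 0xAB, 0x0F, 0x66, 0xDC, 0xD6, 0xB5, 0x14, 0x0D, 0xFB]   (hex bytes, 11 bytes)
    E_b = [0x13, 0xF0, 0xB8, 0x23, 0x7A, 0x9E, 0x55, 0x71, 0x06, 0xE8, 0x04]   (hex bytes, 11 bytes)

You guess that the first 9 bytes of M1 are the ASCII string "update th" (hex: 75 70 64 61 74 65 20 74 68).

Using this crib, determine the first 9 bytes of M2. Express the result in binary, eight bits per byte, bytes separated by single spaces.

00001000 01010100 01110111 01001101 01101000 00100111 10100011 10110000 01111010

First, E_a ⊕ E_b = (M1 ⊕ K) ⊕ (M2 ⊕ K) = M1 ⊕ M2, so the key drops out. Then M2 = (M1 ⊕ M2) ⊕ M1 over the first 9 bytes.
byte 0: (6e ⊕ 13) ⊕ 75 = 7d ⊕ 75 = 08
byte 1: (d4 ⊕ f0) ⊕ 70 = 24 ⊕ 70 = 54
byte 2: (ab ⊕ b8) ⊕ 64 = 13 ⊕ 64 = 77
byte 3: (0f ⊕ 23) ⊕ 61 = 2c ⊕ 61 = 4d
byte 4: (66 ⊕ 7a) ⊕ 74 = 1c ⊕ 74 = 68
byte 5: (dc ⊕ 9e) ⊕ 65 = 42 ⊕ 65 = 27
byte 6: (d6 ⊕ 55) ⊕ 20 = 83 ⊕ 20 = a3
byte 7: (b5 ⊕ 71) ⊕ 74 = c4 ⊕ 74 = b0
byte 8: (14 ⊕ 06) ⊕ 68 = 12 ⊕ 68 = 7a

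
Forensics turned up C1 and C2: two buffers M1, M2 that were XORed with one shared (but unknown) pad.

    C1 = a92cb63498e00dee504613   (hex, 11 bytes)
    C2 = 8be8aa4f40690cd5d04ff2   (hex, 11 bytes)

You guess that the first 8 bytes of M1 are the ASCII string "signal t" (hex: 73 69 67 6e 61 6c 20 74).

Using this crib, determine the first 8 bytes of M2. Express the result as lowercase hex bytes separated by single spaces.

First, C1 ⊕ C2 = (M1 ⊕ K) ⊕ (M2 ⊕ K) = M1 ⊕ M2, so the key drops out. Then M2 = (M1 ⊕ M2) ⊕ M1 over the first 8 bytes.
byte 0: (a9 ^ 8b) ^ 73 = 22 ^ 73 = 51
byte 1: (2c ^ e8) ^ 69 = c4 ^ 69 = ad
byte 2: (b6 ^ aa) ^ 67 = 1c ^ 67 = 7b
byte 3: (34 ^ 4f) ^ 6e = 7b ^ 6e = 15
byte 4: (98 ^ 40) ^ 61 = d8 ^ 61 = b9
byte 5: (e0 ^ 69) ^ 6c = 89 ^ 6c = e5
byte 6: (0d ^ 0c) ^ 20 = 01 ^ 20 = 21
byte 7: (ee ^ d5) ^ 74 = 3b ^ 74 = 4f

51 ad 7b 15 b9 e5 21 4f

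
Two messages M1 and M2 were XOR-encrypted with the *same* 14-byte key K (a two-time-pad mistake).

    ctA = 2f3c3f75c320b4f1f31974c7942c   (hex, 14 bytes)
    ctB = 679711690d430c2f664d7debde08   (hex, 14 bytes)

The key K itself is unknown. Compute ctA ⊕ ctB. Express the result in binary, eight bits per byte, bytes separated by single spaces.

ctA ⊕ ctB = (M1 ⊕ K) ⊕ (M2 ⊕ K) = M1 ⊕ M2 — the shared key cancels under XOR.
byte 0:  47 xor 103 =  72
byte 1:  60 xor 151 = 171
byte 2:  63 xor  17 =  46
byte 3: 117 xor 105 =  28
byte 4: 195 xor  13 = 206
byte 5:  32 xor  67 =  99
byte 6: 180 xor  12 = 184
byte 7: 241 xor  47 = 222
byte 8: 243 xor 102 = 149
byte 9:  25 xor  77 =  84
byte 10: 116 xor 125 =   9
byte 11: 199 xor 235 =  44
byte 12: 148 xor 222 =  74
byte 13:  44 xor   8 =  36

01001000 10101011 00101110 00011100 11001110 01100011 10111000 11011110 10010101 01010100 00001001 00101100 01001010 00100100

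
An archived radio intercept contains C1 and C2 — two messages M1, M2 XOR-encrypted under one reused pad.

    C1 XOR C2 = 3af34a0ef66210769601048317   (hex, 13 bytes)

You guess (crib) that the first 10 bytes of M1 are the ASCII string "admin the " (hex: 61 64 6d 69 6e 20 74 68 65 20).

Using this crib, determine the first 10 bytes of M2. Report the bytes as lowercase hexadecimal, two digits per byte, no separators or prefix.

Since C1 ⊕ C2 = M1 ⊕ M2, XORing with the guessed M1 bytes yields the corresponding M2 bytes: M2 = (C1 ⊕ C2) ⊕ M1.
3a XOR 61 = 5b
f3 XOR 64 = 97
4a XOR 6d = 27
0e XOR 69 = 67
f6 XOR 6e = 98
62 XOR 20 = 42
10 XOR 74 = 64
76 XOR 68 = 1e
96 XOR 65 = f3
01 XOR 20 = 21

5b9727679842641ef321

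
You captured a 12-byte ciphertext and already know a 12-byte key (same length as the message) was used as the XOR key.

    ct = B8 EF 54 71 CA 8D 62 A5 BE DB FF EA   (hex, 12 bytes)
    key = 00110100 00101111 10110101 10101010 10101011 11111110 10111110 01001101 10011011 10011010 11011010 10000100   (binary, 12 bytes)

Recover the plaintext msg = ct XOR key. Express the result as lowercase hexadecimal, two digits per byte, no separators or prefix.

b8 XOR 34 = 8c
ef XOR 2f = c0
54 XOR b5 = e1
71 XOR aa = db
ca XOR ab = 61
8d XOR fe = 73
62 XOR be = dc
a5 XOR 4d = e8
be XOR 9b = 25
db XOR 9a = 41
ff XOR da = 25
ea XOR 84 = 6e

8cc0e1db6173dce82541256e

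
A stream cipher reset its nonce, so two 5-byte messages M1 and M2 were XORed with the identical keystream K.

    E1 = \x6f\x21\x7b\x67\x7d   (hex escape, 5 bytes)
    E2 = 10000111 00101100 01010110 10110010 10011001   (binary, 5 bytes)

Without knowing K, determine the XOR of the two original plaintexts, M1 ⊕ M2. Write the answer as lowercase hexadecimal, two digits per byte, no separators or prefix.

e80d2dd5e4

E1 ⊕ E2 = (M1 ⊕ K) ⊕ (M2 ⊕ K) = M1 ⊕ M2 — the shared key cancels under XOR.
01101111 XOR 10000111 = 11101000
00100001 XOR 00101100 = 00001101
01111011 XOR 01010110 = 00101101
01100111 XOR 10110010 = 11010101
01111101 XOR 10011001 = 11100100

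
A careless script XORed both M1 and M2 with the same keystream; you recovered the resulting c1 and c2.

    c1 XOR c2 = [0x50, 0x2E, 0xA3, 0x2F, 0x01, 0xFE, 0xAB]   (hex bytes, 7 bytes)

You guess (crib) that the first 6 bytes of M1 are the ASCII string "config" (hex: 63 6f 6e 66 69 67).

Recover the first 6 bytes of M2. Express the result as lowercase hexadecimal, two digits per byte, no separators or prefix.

3341cd496899

Since c1 ⊕ c2 = M1 ⊕ M2, XORing with the guessed M1 bytes yields the corresponding M2 bytes: M2 = (c1 ⊕ c2) ⊕ M1.
50 xor 63 = 33
2e xor 6f = 41
a3 xor 6e = cd
2f xor 66 = 49
01 xor 69 = 68
fe xor 67 = 99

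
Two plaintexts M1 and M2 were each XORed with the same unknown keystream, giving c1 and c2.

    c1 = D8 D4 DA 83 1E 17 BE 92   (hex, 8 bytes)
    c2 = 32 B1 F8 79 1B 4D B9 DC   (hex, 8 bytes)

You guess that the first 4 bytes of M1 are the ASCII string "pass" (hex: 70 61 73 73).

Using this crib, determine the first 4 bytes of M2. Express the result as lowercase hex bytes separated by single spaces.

9a 04 51 89

First, c1 ⊕ c2 = (M1 ⊕ K) ⊕ (M2 ⊕ K) = M1 ⊕ M2, so the key drops out. Then M2 = (M1 ⊕ M2) ⊕ M1 over the first 4 bytes.
byte 0: (d8 XOR 32) XOR 70 = ea XOR 70 = 9a
byte 1: (d4 XOR b1) XOR 61 = 65 XOR 61 = 04
byte 2: (da XOR f8) XOR 73 = 22 XOR 73 = 51
byte 3: (83 XOR 79) XOR 73 = fa XOR 73 = 89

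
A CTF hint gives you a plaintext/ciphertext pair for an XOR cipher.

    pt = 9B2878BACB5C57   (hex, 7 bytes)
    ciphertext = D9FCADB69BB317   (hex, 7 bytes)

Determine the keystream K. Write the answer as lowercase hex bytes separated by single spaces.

Since ciphertext = pt ⊕ K, XORing both sides with pt gives K = pt ⊕ ciphertext.
9b ⊕ d9 = 42
28 ⊕ fc = d4
78 ⊕ ad = d5
ba ⊕ b6 = 0c
cb ⊕ 9b = 50
5c ⊕ b3 = ef
57 ⊕ 17 = 40

42 d4 d5 0c 50 ef 40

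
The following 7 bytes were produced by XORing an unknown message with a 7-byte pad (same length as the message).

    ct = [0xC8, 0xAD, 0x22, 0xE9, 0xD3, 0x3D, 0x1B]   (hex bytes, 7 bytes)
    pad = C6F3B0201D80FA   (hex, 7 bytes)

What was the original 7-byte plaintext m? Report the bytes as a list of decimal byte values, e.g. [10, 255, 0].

[14, 94, 146, 201, 206, 189, 225]

11001000 xor 11000110 = 00001110
10101101 xor 11110011 = 01011110
00100010 xor 10110000 = 10010010
11101001 xor 00100000 = 11001001
11010011 xor 00011101 = 11001110
00111101 xor 10000000 = 10111101
00011011 xor 11111010 = 11100001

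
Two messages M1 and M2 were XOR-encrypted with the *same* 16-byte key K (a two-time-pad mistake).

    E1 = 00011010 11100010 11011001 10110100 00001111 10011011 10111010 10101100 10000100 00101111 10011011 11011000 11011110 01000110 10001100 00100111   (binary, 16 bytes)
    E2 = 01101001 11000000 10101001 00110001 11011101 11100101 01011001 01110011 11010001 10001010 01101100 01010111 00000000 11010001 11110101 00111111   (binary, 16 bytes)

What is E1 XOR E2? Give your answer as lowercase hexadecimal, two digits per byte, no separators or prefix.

E1 ⊕ E2 = (M1 ⊕ K) ⊕ (M2 ⊕ K) = M1 ⊕ M2 — the shared key cancels under XOR.
byte 0:  26 XOR 105 = 115
byte 1: 226 XOR 192 =  34
byte 2: 217 XOR 169 = 112
byte 3: 180 XOR  49 = 133
byte 4:  15 XOR 221 = 210
byte 5: 155 XOR 229 = 126
byte 6: 186 XOR  89 = 227
byte 7: 172 XOR 115 = 223
byte 8: 132 XOR 209 =  85
byte 9:  47 XOR 138 = 165
byte 10: 155 XOR 108 = 247
byte 11: 216 XOR  87 = 143
byte 12: 222 XOR   0 = 222
byte 13:  70 XOR 209 = 151
byte 14: 140 XOR 245 = 121
byte 15:  39 XOR  63 =  24

73227085d27ee3df55a5f78fde977918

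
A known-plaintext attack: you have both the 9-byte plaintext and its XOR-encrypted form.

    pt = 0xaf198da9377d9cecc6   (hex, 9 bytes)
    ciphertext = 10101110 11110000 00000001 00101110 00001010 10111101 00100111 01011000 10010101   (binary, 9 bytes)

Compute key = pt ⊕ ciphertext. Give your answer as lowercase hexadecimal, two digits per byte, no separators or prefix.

Since ciphertext = pt ⊕ key, XORing both sides with pt gives key = pt ⊕ ciphertext.
byte 0: af xor ae = 01
byte 1: 19 xor f0 = e9
byte 2: 8d xor 01 = 8c
byte 3: a9 xor 2e = 87
byte 4: 37 xor 0a = 3d
byte 5: 7d xor bd = c0
byte 6: 9c xor 27 = bb
byte 7: ec xor 58 = b4
byte 8: c6 xor 95 = 53

01e98c873dc0bbb453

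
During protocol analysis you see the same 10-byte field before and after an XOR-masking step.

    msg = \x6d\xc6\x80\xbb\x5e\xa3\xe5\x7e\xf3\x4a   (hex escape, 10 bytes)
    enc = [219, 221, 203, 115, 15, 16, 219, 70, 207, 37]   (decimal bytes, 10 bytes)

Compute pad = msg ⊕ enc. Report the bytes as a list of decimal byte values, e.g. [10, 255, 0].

[182, 27, 75, 200, 81, 179, 62, 56, 60, 111]

Since enc = msg ⊕ pad, XORing both sides with msg gives pad = msg ⊕ enc.
byte 0: 109 ^ 219 = 182
byte 1: 198 ^ 221 =  27
byte 2: 128 ^ 203 =  75
byte 3: 187 ^ 115 = 200
byte 4:  94 ^  15 =  81
byte 5: 163 ^  16 = 179
byte 6: 229 ^ 219 =  62
byte 7: 126 ^  70 =  56
byte 8: 243 ^ 207 =  60
byte 9:  74 ^  37 = 111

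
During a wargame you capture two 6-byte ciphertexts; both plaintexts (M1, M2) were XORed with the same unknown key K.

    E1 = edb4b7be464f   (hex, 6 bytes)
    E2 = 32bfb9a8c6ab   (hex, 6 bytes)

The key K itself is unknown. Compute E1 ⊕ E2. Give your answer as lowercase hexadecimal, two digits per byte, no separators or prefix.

df0b0e1680e4

E1 ⊕ E2 = (M1 ⊕ K) ⊕ (M2 ⊕ K) = M1 ⊕ M2 — the shared key cancels under XOR.
byte 0: ed XOR 32 = df
byte 1: b4 XOR bf = 0b
byte 2: b7 XOR b9 = 0e
byte 3: be XOR a8 = 16
byte 4: 46 XOR c6 = 80
byte 5: 4f XOR ab = e4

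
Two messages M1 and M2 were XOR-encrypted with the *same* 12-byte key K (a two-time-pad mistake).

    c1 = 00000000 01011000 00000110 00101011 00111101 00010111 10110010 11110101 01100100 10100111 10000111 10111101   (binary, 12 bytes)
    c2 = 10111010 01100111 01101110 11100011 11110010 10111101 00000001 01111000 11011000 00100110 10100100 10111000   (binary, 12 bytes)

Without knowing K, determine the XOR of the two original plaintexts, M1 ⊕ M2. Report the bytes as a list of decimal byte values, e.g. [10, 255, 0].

[186, 63, 104, 200, 207, 170, 179, 141, 188, 129, 35, 5]

c1 ⊕ c2 = (M1 ⊕ K) ⊕ (M2 ⊕ K) = M1 ⊕ M2 — the shared key cancels under XOR.
byte 0: 00 XOR ba = ba
byte 1: 58 XOR 67 = 3f
byte 2: 06 XOR 6e = 68
byte 3: 2b XOR e3 = c8
byte 4: 3d XOR f2 = cf
byte 5: 17 XOR bd = aa
byte 6: b2 XOR 01 = b3
byte 7: f5 XOR 78 = 8d
byte 8: 64 XOR d8 = bc
byte 9: a7 XOR 26 = 81
byte 10: 87 XOR a4 = 23
byte 11: bd XOR b8 = 05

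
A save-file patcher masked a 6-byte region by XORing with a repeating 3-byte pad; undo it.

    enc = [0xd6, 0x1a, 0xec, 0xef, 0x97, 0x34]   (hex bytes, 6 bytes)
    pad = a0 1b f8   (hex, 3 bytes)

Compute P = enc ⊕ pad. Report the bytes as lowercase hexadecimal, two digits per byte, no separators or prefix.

7601144f8ccc

The 3-byte key repeats, so the effective keystream is a0 1b f8 a0 1b f8.
byte 0: d6 XOR a0 = 76
byte 1: 1a XOR 1b = 01
byte 2: ec XOR f8 = 14
byte 3: ef XOR a0 = 4f
byte 4: 97 XOR 1b = 8c
byte 5: 34 XOR f8 = cc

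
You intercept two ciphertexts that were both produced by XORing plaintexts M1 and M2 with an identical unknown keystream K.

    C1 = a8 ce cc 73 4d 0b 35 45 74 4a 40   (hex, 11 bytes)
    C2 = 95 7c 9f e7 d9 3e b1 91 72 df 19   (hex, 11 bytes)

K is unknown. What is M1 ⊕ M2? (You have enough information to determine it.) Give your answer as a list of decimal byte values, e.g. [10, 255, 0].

C1 ⊕ C2 = (M1 ⊕ K) ⊕ (M2 ⊕ K) = M1 ⊕ M2 — the shared key cancels under XOR.
a8 XOR 95 = 3d
ce XOR 7c = b2
cc XOR 9f = 53
73 XOR e7 = 94
4d XOR d9 = 94
0b XOR 3e = 35
35 XOR b1 = 84
45 XOR 91 = d4
74 XOR 72 = 06
4a XOR df = 95
40 XOR 19 = 59

[61, 178, 83, 148, 148, 53, 132, 212, 6, 149, 89]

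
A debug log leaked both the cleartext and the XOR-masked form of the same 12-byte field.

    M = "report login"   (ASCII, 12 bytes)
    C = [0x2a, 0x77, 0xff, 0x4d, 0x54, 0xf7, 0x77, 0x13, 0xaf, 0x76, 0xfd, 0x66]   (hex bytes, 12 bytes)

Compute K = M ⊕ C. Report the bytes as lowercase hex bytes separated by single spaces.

Since C = M ⊕ K, XORing both sides with M gives K = M ⊕ C.
01110010 XOR 00101010 = 01011000
01100101 XOR 01110111 = 00010010
01110000 XOR 11111111 = 10001111
01101111 XOR 01001101 = 00100010
01110010 XOR 01010100 = 00100110
01110100 XOR 11110111 = 10000011
00100000 XOR 01110111 = 01010111
01101100 XOR 00010011 = 01111111
01101111 XOR 10101111 = 11000000
01100111 XOR 01110110 = 00010001
01101001 XOR 11111101 = 10010100
01101110 XOR 01100110 = 00001000

58 12 8f 22 26 83 57 7f c0 11 94 08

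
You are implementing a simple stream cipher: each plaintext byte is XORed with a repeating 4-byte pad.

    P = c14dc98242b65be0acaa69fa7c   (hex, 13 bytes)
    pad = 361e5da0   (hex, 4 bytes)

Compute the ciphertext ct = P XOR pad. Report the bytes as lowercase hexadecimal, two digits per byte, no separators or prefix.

The 4-byte key repeats, so the effective keystream is 36 1e 5d a0 36 1e 5d a0 36 1e 5d a0 36.
byte 0: 11000001 XOR 00110110 = 11110111
byte 1: 01001101 XOR 00011110 = 01010011
byte 2: 11001001 XOR 01011101 = 10010100
byte 3: 10000010 XOR 10100000 = 00100010
byte 4: 01000010 XOR 00110110 = 01110100
byte 5: 10110110 XOR 00011110 = 10101000
byte 6: 01011011 XOR 01011101 = 00000110
byte 7: 11100000 XOR 10100000 = 01000000
byte 8: 10101100 XOR 00110110 = 10011010
byte 9: 10101010 XOR 00011110 = 10110100
byte 10: 01101001 XOR 01011101 = 00110100
byte 11: 11111010 XOR 10100000 = 01011010
byte 12: 01111100 XOR 00110110 = 01001010

f753942274a806409ab4345a4a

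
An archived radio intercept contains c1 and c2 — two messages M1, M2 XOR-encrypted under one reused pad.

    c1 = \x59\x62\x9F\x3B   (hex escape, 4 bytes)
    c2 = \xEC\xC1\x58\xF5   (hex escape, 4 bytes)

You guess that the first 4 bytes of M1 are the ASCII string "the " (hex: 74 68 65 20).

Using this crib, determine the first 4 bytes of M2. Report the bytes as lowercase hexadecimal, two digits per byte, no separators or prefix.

c1cba2ee

First, c1 ⊕ c2 = (M1 ⊕ K) ⊕ (M2 ⊕ K) = M1 ⊕ M2, so the key drops out. Then M2 = (M1 ⊕ M2) ⊕ M1 over the first 4 bytes.
byte 0: (59 ⊕ ec) ⊕ 74 = b5 ⊕ 74 = c1
byte 1: (62 ⊕ c1) ⊕ 68 = a3 ⊕ 68 = cb
byte 2: (9f ⊕ 58) ⊕ 65 = c7 ⊕ 65 = a2
byte 3: (3b ⊕ f5) ⊕ 20 = ce ⊕ 20 = ee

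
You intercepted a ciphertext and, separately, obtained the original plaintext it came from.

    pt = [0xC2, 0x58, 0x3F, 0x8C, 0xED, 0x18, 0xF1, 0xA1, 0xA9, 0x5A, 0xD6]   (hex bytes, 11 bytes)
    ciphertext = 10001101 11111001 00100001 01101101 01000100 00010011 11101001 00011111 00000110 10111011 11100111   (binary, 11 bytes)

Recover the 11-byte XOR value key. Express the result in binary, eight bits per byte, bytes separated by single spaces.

Since ciphertext = pt ⊕ key, XORing both sides with pt gives key = pt ⊕ ciphertext.
c2 ⊕ 8d = 4f
58 ⊕ f9 = a1
3f ⊕ 21 = 1e
8c ⊕ 6d = e1
ed ⊕ 44 = a9
18 ⊕ 13 = 0b
f1 ⊕ e9 = 18
a1 ⊕ 1f = be
a9 ⊕ 06 = af
5a ⊕ bb = e1
d6 ⊕ e7 = 31

01001111 10100001 00011110 11100001 10101001 00001011 00011000 10111110 10101111 11100001 00110001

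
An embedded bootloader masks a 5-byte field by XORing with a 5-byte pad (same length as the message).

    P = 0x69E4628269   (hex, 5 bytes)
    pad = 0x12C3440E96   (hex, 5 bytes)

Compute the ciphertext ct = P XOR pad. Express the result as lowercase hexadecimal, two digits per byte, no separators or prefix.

XOR is its own inverse, so applying the key byte-wise gives the result directly.
byte 0: 69 ⊕ 12 = 7b
byte 1: e4 ⊕ c3 = 27
byte 2: 62 ⊕ 44 = 26
byte 3: 82 ⊕ 0e = 8c
byte 4: 69 ⊕ 96 = ff

7b27268cff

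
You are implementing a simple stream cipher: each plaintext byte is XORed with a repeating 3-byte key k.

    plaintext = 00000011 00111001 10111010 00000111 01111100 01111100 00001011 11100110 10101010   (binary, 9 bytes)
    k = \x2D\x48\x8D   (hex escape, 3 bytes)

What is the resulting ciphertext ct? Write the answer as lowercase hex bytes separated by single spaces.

2e 71 37 2a 34 f1 26 ae 27

The 3-byte key repeats, so the effective keystream is 2d 48 8d 2d 48 8d 2d 48 8d.
byte 0: 00000011 XOR 00101101 = 00101110
byte 1: 00111001 XOR 01001000 = 01110001
byte 2: 10111010 XOR 10001101 = 00110111
byte 3: 00000111 XOR 00101101 = 00101010
byte 4: 01111100 XOR 01001000 = 00110100
byte 5: 01111100 XOR 10001101 = 11110001
byte 6: 00001011 XOR 00101101 = 00100110
byte 7: 11100110 XOR 01001000 = 10101110
byte 8: 10101010 XOR 10001101 = 00100111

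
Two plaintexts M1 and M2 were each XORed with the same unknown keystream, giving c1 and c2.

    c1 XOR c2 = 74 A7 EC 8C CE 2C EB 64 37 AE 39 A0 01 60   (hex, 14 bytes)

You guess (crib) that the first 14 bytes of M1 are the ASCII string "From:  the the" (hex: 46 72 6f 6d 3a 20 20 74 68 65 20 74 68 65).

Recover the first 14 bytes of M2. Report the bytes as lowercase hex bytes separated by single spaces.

32 d5 83 e1 f4 0c cb 10 5f cb 19 d4 69 05

Since c1 ⊕ c2 = M1 ⊕ M2, XORing with the guessed M1 bytes yields the corresponding M2 bytes: M2 = (c1 ⊕ c2) ⊕ M1.
74 ^ 46 = 32
a7 ^ 72 = d5
ec ^ 6f = 83
8c ^ 6d = e1
ce ^ 3a = f4
2c ^ 20 = 0c
eb ^ 20 = cb
64 ^ 74 = 10
37 ^ 68 = 5f
ae ^ 65 = cb
39 ^ 20 = 19
a0 ^ 74 = d4
01 ^ 68 = 69
60 ^ 65 = 05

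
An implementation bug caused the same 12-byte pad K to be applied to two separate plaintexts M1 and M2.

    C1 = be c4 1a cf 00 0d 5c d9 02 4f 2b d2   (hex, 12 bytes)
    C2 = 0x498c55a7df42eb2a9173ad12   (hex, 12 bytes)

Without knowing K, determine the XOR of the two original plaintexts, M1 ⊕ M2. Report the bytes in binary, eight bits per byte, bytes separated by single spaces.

C1 ⊕ C2 = (M1 ⊕ K) ⊕ (M2 ⊕ K) = M1 ⊕ M2 — the shared key cancels under XOR.
be XOR 49 = f7
c4 XOR 8c = 48
1a XOR 55 = 4f
cf XOR a7 = 68
00 XOR df = df
0d XOR 42 = 4f
5c XOR eb = b7
d9 XOR 2a = f3
02 XOR 91 = 93
4f XOR 73 = 3c
2b XOR ad = 86
d2 XOR 12 = c0

11110111 01001000 01001111 01101000 11011111 01001111 10110111 11110011 10010011 00111100 10000110 11000000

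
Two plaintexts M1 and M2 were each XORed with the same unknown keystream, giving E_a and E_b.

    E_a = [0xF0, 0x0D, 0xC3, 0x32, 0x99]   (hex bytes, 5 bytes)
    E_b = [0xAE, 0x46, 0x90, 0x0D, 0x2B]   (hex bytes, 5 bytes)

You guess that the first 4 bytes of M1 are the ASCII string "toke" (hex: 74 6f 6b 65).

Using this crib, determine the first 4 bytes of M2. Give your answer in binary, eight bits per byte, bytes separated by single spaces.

First, E_a ⊕ E_b = (M1 ⊕ K) ⊕ (M2 ⊕ K) = M1 ⊕ M2, so the key drops out. Then M2 = (M1 ⊕ M2) ⊕ M1 over the first 4 bytes.
byte 0: (f0 ⊕ ae) ⊕ 74 = 5e ⊕ 74 = 2a
byte 1: (0d ⊕ 46) ⊕ 6f = 4b ⊕ 6f = 24
byte 2: (c3 ⊕ 90) ⊕ 6b = 53 ⊕ 6b = 38
byte 3: (32 ⊕ 0d) ⊕ 65 = 3f ⊕ 65 = 5a

00101010 00100100 00111000 01011010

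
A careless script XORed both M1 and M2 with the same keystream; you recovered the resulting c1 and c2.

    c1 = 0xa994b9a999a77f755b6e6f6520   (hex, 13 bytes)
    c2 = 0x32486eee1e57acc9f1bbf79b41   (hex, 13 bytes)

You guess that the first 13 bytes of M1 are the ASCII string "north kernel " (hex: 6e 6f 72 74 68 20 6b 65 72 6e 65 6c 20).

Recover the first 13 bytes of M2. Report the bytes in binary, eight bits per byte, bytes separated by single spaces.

11110101 10110011 10100101 00110011 11101111 11010000 10111000 11011001 11011000 10111011 11111101 10010010 01000001

First, c1 ⊕ c2 = (M1 ⊕ K) ⊕ (M2 ⊕ K) = M1 ⊕ M2, so the key drops out. Then M2 = (M1 ⊕ M2) ⊕ M1 over the first 13 bytes.
byte 0: (a9 ^ 32) ^ 6e = 9b ^ 6e = f5
byte 1: (94 ^ 48) ^ 6f = dc ^ 6f = b3
byte 2: (b9 ^ 6e) ^ 72 = d7 ^ 72 = a5
byte 3: (a9 ^ ee) ^ 74 = 47 ^ 74 = 33
byte 4: (99 ^ 1e) ^ 68 = 87 ^ 68 = ef
byte 5: (a7 ^ 57) ^ 20 = f0 ^ 20 = d0
byte 6: (7f ^ ac) ^ 6b = d3 ^ 6b = b8
byte 7: (75 ^ c9) ^ 65 = bc ^ 65 = d9
byte 8: (5b ^ f1) ^ 72 = aa ^ 72 = d8
byte 9: (6e ^ bb) ^ 6e = d5 ^ 6e = bb
byte 10: (6f ^ f7) ^ 65 = 98 ^ 65 = fd
byte 11: (65 ^ 9b) ^ 6c = fe ^ 6c = 92
byte 12: (20 ^ 41) ^ 20 = 61 ^ 20 = 41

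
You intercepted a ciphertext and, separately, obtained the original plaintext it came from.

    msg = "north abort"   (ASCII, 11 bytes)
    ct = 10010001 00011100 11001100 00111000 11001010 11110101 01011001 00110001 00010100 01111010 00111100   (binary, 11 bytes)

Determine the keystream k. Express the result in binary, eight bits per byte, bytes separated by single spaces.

11111111 01110011 10111110 01001100 10100010 11010101 00111000 01010011 01111011 00001000 01001000

Since ct = msg ⊕ k, XORing both sides with msg gives k = msg ⊕ ct.
byte 0: 6e xor 91 = ff
byte 1: 6f xor 1c = 73
byte 2: 72 xor cc = be
byte 3: 74 xor 38 = 4c
byte 4: 68 xor ca = a2
byte 5: 20 xor f5 = d5
byte 6: 61 xor 59 = 38
byte 7: 62 xor 31 = 53
byte 8: 6f xor 14 = 7b
byte 9: 72 xor 7a = 08
byte 10: 74 xor 3c = 48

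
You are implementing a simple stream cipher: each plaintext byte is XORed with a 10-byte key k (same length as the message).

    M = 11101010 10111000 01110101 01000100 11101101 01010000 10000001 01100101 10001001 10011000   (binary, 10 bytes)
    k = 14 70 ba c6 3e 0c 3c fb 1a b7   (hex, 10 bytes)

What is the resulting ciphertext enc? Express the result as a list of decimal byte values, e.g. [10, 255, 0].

XOR is its own inverse, so applying the key byte-wise gives the result directly.
ea xor 14 = fe
b8 xor 70 = c8
75 xor ba = cf
44 xor c6 = 82
ed xor 3e = d3
50 xor 0c = 5c
81 xor 3c = bd
65 xor fb = 9e
89 xor 1a = 93
98 xor b7 = 2f

[254, 200, 207, 130, 211, 92, 189, 158, 147, 47]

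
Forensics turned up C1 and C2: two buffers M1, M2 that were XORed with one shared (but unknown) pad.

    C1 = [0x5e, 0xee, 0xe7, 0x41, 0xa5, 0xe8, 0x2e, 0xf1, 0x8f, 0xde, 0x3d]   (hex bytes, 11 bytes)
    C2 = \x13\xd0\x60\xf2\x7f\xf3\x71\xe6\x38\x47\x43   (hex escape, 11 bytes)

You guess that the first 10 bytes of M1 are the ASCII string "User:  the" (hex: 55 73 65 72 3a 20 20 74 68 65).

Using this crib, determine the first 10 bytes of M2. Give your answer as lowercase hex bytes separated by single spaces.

First, C1 ⊕ C2 = (M1 ⊕ K) ⊕ (M2 ⊕ K) = M1 ⊕ M2, so the key drops out. Then M2 = (M1 ⊕ M2) ⊕ M1 over the first 10 bytes.
byte 0: (5e XOR 13) XOR 55 = 4d XOR 55 = 18
byte 1: (ee XOR d0) XOR 73 = 3e XOR 73 = 4d
byte 2: (e7 XOR 60) XOR 65 = 87 XOR 65 = e2
byte 3: (41 XOR f2) XOR 72 = b3 XOR 72 = c1
byte 4: (a5 XOR 7f) XOR 3a = da XOR 3a = e0
byte 5: (e8 XOR f3) XOR 20 = 1b XOR 20 = 3b
byte 6: (2e XOR 71) XOR 20 = 5f XOR 20 = 7f
byte 7: (f1 XOR e6) XOR 74 = 17 XOR 74 = 63
byte 8: (8f XOR 38) XOR 68 = b7 XOR 68 = df
byte 9: (de XOR 47) XOR 65 = 99 XOR 65 = fc

18 4d e2 c1 e0 3b 7f 63 df fc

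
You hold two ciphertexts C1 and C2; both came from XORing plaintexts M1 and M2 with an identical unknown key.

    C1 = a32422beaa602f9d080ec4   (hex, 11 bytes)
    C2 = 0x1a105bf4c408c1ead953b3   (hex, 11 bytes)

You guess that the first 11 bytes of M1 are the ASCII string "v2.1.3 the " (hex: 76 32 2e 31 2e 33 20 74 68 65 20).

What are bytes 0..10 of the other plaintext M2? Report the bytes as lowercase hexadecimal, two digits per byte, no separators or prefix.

First, C1 ⊕ C2 = (M1 ⊕ K) ⊕ (M2 ⊕ K) = M1 ⊕ M2, so the key drops out. Then M2 = (M1 ⊕ M2) ⊕ M1 over the first 11 bytes.
byte 0: (a3 XOR 1a) XOR 76 = b9 XOR 76 = cf
byte 1: (24 XOR 10) XOR 32 = 34 XOR 32 = 06
byte 2: (22 XOR 5b) XOR 2e = 79 XOR 2e = 57
byte 3: (be XOR f4) XOR 31 = 4a XOR 31 = 7b
byte 4: (aa XOR c4) XOR 2e = 6e XOR 2e = 40
byte 5: (60 XOR 08) XOR 33 = 68 XOR 33 = 5b
byte 6: (2f XOR c1) XOR 20 = ee XOR 20 = ce
byte 7: (9d XOR ea) XOR 74 = 77 XOR 74 = 03
byte 8: (08 XOR d9) XOR 68 = d1 XOR 68 = b9
byte 9: (0e XOR 53) XOR 65 = 5d XOR 65 = 38
byte 10: (c4 XOR b3) XOR 20 = 77 XOR 20 = 57

cf06577b405bce03b93857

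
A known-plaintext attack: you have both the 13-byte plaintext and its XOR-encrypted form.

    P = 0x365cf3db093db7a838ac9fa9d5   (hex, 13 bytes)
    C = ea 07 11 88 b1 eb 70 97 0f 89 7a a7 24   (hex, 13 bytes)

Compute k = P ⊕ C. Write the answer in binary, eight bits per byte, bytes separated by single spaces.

Since C = P ⊕ k, XORing both sides with P gives k = P ⊕ C.
36 xor ea = dc
5c xor 07 = 5b
f3 xor 11 = e2
db xor 88 = 53
09 xor b1 = b8
3d xor eb = d6
b7 xor 70 = c7
a8 xor 97 = 3f
38 xor 0f = 37
ac xor 89 = 25
9f xor 7a = e5
a9 xor a7 = 0e
d5 xor 24 = f1

11011100 01011011 11100010 01010011 10111000 11010110 11000111 00111111 00110111 00100101 11100101 00001110 11110001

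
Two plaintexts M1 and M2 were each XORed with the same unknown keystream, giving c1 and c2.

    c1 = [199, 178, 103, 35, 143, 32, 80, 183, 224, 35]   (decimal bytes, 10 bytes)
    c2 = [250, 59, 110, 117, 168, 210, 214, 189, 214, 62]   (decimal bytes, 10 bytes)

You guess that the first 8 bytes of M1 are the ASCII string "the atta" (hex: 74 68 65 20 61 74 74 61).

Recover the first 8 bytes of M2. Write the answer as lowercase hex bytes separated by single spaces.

First, c1 ⊕ c2 = (M1 ⊕ K) ⊕ (M2 ⊕ K) = M1 ⊕ M2, so the key drops out. Then M2 = (M1 ⊕ M2) ⊕ M1 over the first 8 bytes.
byte 0: (c7 ⊕ fa) ⊕ 74 = 3d ⊕ 74 = 49
byte 1: (b2 ⊕ 3b) ⊕ 68 = 89 ⊕ 68 = e1
byte 2: (67 ⊕ 6e) ⊕ 65 = 09 ⊕ 65 = 6c
byte 3: (23 ⊕ 75) ⊕ 20 = 56 ⊕ 20 = 76
byte 4: (8f ⊕ a8) ⊕ 61 = 27 ⊕ 61 = 46
byte 5: (20 ⊕ d2) ⊕ 74 = f2 ⊕ 74 = 86
byte 6: (50 ⊕ d6) ⊕ 74 = 86 ⊕ 74 = f2
byte 7: (b7 ⊕ bd) ⊕ 61 = 0a ⊕ 61 = 6b

49 e1 6c 76 46 86 f2 6b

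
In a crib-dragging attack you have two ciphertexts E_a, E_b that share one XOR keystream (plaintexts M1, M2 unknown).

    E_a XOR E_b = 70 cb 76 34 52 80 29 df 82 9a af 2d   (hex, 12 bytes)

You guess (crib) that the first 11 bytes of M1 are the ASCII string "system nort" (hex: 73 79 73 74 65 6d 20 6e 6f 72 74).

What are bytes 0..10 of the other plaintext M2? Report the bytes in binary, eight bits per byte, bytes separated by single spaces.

00000011 10110010 00000101 01000000 00110111 11101101 00001001 10110001 11101101 11101000 11011011

Since E_a ⊕ E_b = M1 ⊕ M2, XORing with the guessed M1 bytes yields the corresponding M2 bytes: M2 = (E_a ⊕ E_b) ⊕ M1.
byte 0: 01110000 xor 01110011 = 00000011
byte 1: 11001011 xor 01111001 = 10110010
byte 2: 01110110 xor 01110011 = 00000101
byte 3: 00110100 xor 01110100 = 01000000
byte 4: 01010010 xor 01100101 = 00110111
byte 5: 10000000 xor 01101101 = 11101101
byte 6: 00101001 xor 00100000 = 00001001
byte 7: 11011111 xor 01101110 = 10110001
byte 8: 10000010 xor 01101111 = 11101101
byte 9: 10011010 xor 01110010 = 11101000
byte 10: 10101111 xor 01110100 = 11011011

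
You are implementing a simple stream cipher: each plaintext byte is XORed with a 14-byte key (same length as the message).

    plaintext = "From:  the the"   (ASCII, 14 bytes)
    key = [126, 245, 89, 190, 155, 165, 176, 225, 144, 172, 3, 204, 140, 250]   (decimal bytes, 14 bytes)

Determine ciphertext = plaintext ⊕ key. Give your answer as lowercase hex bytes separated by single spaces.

38 87 36 d3 a1 85 90 95 f8 c9 23 b8 e4 9f

byte 0: 46 XOR 7e = 38
byte 1: 72 XOR f5 = 87
byte 2: 6f XOR 59 = 36
byte 3: 6d XOR be = d3
byte 4: 3a XOR 9b = a1
byte 5: 20 XOR a5 = 85
byte 6: 20 XOR b0 = 90
byte 7: 74 XOR e1 = 95
byte 8: 68 XOR 90 = f8
byte 9: 65 XOR ac = c9
byte 10: 20 XOR 03 = 23
byte 11: 74 XOR cc = b8
byte 12: 68 XOR 8c = e4
byte 13: 65 XOR fa = 9f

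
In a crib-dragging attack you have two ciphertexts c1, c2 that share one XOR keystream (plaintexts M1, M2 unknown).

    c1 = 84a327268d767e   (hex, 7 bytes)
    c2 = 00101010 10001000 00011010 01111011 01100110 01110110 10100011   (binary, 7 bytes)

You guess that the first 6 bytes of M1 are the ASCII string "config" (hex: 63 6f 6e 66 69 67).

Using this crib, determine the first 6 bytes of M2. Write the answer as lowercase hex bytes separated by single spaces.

cd 44 53 3b 82 67

First, c1 ⊕ c2 = (M1 ⊕ K) ⊕ (M2 ⊕ K) = M1 ⊕ M2, so the key drops out. Then M2 = (M1 ⊕ M2) ⊕ M1 over the first 6 bytes.
byte 0: (84 xor 2a) xor 63 = ae xor 63 = cd
byte 1: (a3 xor 88) xor 6f = 2b xor 6f = 44
byte 2: (27 xor 1a) xor 6e = 3d xor 6e = 53
byte 3: (26 xor 7b) xor 66 = 5d xor 66 = 3b
byte 4: (8d xor 66) xor 69 = eb xor 69 = 82
byte 5: (76 xor 76) xor 67 = 00 xor 67 = 67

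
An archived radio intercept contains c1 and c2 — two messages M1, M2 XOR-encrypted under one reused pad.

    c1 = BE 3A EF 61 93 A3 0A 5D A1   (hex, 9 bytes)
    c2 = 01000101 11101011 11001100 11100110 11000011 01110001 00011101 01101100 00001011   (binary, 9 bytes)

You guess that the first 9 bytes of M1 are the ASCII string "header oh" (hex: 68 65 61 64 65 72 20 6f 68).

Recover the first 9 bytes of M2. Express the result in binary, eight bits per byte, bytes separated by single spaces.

First, c1 ⊕ c2 = (M1 ⊕ K) ⊕ (M2 ⊕ K) = M1 ⊕ M2, so the key drops out. Then M2 = (M1 ⊕ M2) ⊕ M1 over the first 9 bytes.
byte 0: (be XOR 45) XOR 68 = fb XOR 68 = 93
byte 1: (3a XOR eb) XOR 65 = d1 XOR 65 = b4
byte 2: (ef XOR cc) XOR 61 = 23 XOR 61 = 42
byte 3: (61 XOR e6) XOR 64 = 87 XOR 64 = e3
byte 4: (93 XOR c3) XOR 65 = 50 XOR 65 = 35
byte 5: (a3 XOR 71) XOR 72 = d2 XOR 72 = a0
byte 6: (0a XOR 1d) XOR 20 = 17 XOR 20 = 37
byte 7: (5d XOR 6c) XOR 6f = 31 XOR 6f = 5e
byte 8: (a1 XOR 0b) XOR 68 = aa XOR 68 = c2

10010011 10110100 01000010 11100011 00110101 10100000 00110111 01011110 11000010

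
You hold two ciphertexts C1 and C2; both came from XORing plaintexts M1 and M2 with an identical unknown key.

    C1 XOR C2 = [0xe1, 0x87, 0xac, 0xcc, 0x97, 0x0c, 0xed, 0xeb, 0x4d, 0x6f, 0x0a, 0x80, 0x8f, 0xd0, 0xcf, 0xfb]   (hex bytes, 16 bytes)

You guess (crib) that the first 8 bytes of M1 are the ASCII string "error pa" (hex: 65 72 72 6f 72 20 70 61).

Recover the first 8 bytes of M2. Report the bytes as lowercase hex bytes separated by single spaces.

84 f5 de a3 e5 2c 9d 8a

Since C1 ⊕ C2 = M1 ⊕ M2, XORing with the guessed M1 bytes yields the corresponding M2 bytes: M2 = (C1 ⊕ C2) ⊕ M1.
e1 XOR 65 = 84
87 XOR 72 = f5
ac XOR 72 = de
cc XOR 6f = a3
97 XOR 72 = e5
0c XOR 20 = 2c
ed XOR 70 = 9d
eb XOR 61 = 8a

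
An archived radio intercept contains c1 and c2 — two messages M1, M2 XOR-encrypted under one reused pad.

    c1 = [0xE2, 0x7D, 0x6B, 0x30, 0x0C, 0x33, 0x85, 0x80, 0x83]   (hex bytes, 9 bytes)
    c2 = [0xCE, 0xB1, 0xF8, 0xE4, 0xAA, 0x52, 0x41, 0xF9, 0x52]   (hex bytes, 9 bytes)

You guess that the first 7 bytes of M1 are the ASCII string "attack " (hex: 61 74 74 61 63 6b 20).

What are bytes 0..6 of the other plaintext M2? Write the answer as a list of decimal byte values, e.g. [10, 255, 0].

[77, 184, 231, 181, 197, 10, 228]

First, c1 ⊕ c2 = (M1 ⊕ K) ⊕ (M2 ⊕ K) = M1 ⊕ M2, so the key drops out. Then M2 = (M1 ⊕ M2) ⊕ M1 over the first 7 bytes.
byte 0: (e2 xor ce) xor 61 = 2c xor 61 = 4d
byte 1: (7d xor b1) xor 74 = cc xor 74 = b8
byte 2: (6b xor f8) xor 74 = 93 xor 74 = e7
byte 3: (30 xor e4) xor 61 = d4 xor 61 = b5
byte 4: (0c xor aa) xor 63 = a6 xor 63 = c5
byte 5: (33 xor 52) xor 6b = 61 xor 6b = 0a
byte 6: (85 xor 41) xor 20 = c4 xor 20 = e4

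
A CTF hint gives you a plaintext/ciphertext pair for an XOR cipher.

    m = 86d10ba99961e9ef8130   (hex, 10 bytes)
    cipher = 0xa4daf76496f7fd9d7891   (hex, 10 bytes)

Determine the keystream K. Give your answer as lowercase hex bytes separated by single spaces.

Since cipher = m ⊕ K, XORing both sides with m gives K = m ⊕ cipher.
86 ⊕ a4 = 22
d1 ⊕ da = 0b
0b ⊕ f7 = fc
a9 ⊕ 64 = cd
99 ⊕ 96 = 0f
61 ⊕ f7 = 96
e9 ⊕ fd = 14
ef ⊕ 9d = 72
81 ⊕ 78 = f9
30 ⊕ 91 = a1

22 0b fc cd 0f 96 14 72 f9 a1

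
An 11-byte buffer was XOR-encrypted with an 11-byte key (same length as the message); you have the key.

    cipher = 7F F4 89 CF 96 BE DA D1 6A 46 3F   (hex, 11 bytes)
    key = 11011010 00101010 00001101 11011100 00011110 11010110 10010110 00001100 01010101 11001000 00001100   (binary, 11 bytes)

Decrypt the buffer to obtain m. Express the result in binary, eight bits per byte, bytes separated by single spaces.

127 ⊕ 218 = 165
244 ⊕  42 = 222
137 ⊕  13 = 132
207 ⊕ 220 =  19
150 ⊕  30 = 136
190 ⊕ 214 = 104
218 ⊕ 150 =  76
209 ⊕  12 = 221
106 ⊕  85 =  63
 70 ⊕ 200 = 142
 63 ⊕  12 =  51

10100101 11011110 10000100 00010011 10001000 01101000 01001100 11011101 00111111 10001110 00110011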